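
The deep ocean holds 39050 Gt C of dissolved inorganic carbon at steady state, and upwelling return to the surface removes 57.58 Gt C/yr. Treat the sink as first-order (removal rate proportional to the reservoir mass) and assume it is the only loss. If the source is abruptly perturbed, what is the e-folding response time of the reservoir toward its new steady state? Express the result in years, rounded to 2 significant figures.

680 yr

For a linear reservoir the response time equals the residence time τ = M/F.
τ = 39050 / 57.58 = 678.2 yr.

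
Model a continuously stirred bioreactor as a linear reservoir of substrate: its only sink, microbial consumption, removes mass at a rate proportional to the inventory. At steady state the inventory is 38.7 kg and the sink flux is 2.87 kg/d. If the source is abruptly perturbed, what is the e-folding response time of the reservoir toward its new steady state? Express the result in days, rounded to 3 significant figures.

For a linear reservoir the response time equals the residence time τ = M/F.
τ = 38.7 / 2.87 = 13.48 d.

13.5 d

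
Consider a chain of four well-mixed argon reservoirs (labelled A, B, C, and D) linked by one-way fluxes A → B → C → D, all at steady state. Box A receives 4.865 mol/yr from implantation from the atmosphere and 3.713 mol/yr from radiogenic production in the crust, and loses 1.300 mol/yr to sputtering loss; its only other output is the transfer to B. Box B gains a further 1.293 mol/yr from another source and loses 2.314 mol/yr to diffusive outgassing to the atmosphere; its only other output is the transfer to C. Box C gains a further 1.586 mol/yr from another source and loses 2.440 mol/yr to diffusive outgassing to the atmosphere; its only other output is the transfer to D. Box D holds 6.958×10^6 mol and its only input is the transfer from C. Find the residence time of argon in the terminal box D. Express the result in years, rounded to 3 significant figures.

1.29×10^6 yr

Box A: F(A→B) = (4.865 + 3.713) − 1.300 = 7.2780 mol/yr.
Box B: F(B→C) = (7.2780 + 1.293) − 2.314 = 6.2570 mol/yr.
Box C: F(C→D) = (6.2570 + 1.586) − 2.440 = 5.4030 mol/yr.
Box D throughput = its input = 5.4030 mol/yr; τ = 6.958×10^6 / 5.4030 = 1.288×10^6 yr.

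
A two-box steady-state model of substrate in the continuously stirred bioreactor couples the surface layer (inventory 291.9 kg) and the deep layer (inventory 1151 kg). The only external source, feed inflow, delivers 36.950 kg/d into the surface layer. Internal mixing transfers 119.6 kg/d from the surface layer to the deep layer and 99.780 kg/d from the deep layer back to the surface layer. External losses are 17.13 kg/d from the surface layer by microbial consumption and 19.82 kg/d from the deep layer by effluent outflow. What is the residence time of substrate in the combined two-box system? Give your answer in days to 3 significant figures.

Treat the two boxes together as one reservoir: the mixing fluxes between them are internal recycling, so τ = ΣM / Σ(external losses).
M_total = 291.9 + 1151 = 1442.9 kg.
ΣF_external_out = 17.13 + 19.82 = 36.950 kg/d.
τ = M_total / ΣF_ext = 1442.9 / 36.950 = 39.05 d.

39.1 d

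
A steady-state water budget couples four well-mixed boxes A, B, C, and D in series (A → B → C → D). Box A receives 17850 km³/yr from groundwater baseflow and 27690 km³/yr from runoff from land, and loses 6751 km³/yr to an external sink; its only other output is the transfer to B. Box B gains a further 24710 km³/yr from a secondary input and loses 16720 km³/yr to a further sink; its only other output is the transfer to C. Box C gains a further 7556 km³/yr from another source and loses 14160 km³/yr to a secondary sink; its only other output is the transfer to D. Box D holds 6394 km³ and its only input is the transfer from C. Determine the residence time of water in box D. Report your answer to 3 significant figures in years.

0.159 yr

Box A: F(A→B) = (17850 + 27690) − 6751 = 38789 km³/yr.
Box B: F(B→C) = (38789 + 24710) − 16720 = 46779 km³/yr.
Box C: F(C→D) = (46779 + 7556) − 14160 = 40175 km³/yr.
Box D throughput = its input = 40175 km³/yr; τ = 6394 / 40175 = 0.1592 yr.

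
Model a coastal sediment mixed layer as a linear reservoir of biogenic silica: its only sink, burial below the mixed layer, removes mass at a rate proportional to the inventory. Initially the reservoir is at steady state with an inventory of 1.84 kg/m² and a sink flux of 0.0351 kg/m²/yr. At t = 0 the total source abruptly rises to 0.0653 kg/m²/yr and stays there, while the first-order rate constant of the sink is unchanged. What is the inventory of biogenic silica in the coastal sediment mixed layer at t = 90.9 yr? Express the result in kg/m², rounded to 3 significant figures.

The sink rate constant is k = F₀/M₀ = 0.0351/1.84 = 0.01908 yr⁻¹.
Solving dM/dt = F₁ − kM with M(0) = M₀ gives M(t) = F₁/k + (M₀ − F₁/k)·e^(−kt).
F₁/k = 0.0653/0.01908 = 3.4231 kg/m²; kt = 0.01908 × 90.9 = 1.734, e^(−kt) = 0.1766.
M(90.9) = 3.4231 + (1.84 − 3.4231) × 0.1766 = 3.4231 − 0.2795 = 3.1436 kg/m².

3.14 kg/m²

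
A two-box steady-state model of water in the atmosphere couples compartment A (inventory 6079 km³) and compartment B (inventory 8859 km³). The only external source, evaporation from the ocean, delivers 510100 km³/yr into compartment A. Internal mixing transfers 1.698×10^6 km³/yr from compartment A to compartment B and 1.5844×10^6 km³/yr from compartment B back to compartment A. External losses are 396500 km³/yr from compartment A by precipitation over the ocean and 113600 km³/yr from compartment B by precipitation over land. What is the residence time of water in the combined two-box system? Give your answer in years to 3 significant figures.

0.0293 yr

Residence time in the combined system uses the total inventory and the total *external* removal — internal exchanges between the two boxes cancel.
M_total = 6079 + 8859 = 14938 km³.
ΣF_external_out = 396500 + 113600 = 510100 km³/yr.
τ = M_total / ΣF_ext = 14938 / 510100 = 0.02928 yr.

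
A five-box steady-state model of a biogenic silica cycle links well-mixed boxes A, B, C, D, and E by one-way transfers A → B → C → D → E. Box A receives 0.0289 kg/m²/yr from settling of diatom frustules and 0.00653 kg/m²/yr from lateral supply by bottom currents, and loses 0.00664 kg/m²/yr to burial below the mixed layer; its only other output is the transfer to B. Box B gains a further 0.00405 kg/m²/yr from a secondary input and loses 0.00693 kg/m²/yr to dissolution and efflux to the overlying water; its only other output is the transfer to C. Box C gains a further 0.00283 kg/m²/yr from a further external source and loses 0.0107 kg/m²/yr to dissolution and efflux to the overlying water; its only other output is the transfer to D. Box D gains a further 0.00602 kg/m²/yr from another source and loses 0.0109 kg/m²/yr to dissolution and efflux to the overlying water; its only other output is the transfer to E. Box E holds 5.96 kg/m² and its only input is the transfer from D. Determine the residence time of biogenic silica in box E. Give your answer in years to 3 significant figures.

Box A: F(A→B) = (0.0289 + 0.00653) − 0.00664 = 0.028790 kg/m²/yr.
Box B: F(B→C) = (0.028790 + 0.00405) − 0.00693 = 0.025910 kg/m²/yr.
Box C: F(C→D) = (0.025910 + 0.00283) − 0.0107 = 0.018040 kg/m²/yr.
Box D: F(D→E) = (0.018040 + 0.00602) − 0.0109 = 0.013160 kg/m²/yr.
Box E throughput = its input = 0.013160 kg/m²/yr; τ = 5.96 / 0.013160 = 452.9 yr.

453 yr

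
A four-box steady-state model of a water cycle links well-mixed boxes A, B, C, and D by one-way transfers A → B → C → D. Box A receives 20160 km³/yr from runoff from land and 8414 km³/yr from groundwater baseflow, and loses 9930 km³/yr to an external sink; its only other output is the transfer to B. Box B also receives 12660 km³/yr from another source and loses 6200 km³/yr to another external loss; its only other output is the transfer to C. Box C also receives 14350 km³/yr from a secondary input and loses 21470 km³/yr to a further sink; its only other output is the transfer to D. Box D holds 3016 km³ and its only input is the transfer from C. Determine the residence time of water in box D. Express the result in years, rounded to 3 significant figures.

Box A: F(A→B) = (20160 + 8414) − 9930 = 18644 km³/yr.
Box B: F(B→C) = (18644 + 12660) − 6200 = 25104 km³/yr.
Box C: F(C→D) = (25104 + 14350) − 21470 = 17984 km³/yr.
Box D throughput = its input = 17984 km³/yr; τ = 3016 / 17984 = 0.1677 yr.

0.168 yr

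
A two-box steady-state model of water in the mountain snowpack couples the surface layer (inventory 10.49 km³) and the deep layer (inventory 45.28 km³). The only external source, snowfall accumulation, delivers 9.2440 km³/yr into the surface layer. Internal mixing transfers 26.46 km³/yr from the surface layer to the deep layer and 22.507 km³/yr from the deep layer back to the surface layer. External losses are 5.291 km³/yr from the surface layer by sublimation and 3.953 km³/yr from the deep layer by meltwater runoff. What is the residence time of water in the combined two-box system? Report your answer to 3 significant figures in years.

Treat the two boxes together as one reservoir: the mixing fluxes between them are internal recycling, so τ = ΣM / Σ(external losses).
M_total = 10.49 + 45.28 = 55.770 km³.
ΣF_external_out = 5.291 + 3.953 = 9.2440 km³/yr.
τ = M_total / ΣF_ext = 55.770 / 9.2440 = 6.033 yr.

6.03 yr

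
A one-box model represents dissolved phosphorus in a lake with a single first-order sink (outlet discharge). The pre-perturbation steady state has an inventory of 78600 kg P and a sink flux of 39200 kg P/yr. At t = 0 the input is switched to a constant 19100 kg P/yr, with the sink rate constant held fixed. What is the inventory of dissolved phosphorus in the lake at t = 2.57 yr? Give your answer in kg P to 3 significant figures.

Residence time τ = M₀/F₀ = 2.005 yr. The eventual steady state is M_∞ = M₀·(F₁/F₀) = 78600 × 19100/39200 = 38297 kg P.
The anomaly ΔM(t) = M(t) − M_∞ decays as ΔM₀·e^(−t/τ) with ΔM₀ = 78600 − 38297 = 40300 kg P.
At t = 2.57 yr, e^(−t/τ) = e^(−1.282) = 0.2776, so ΔM = 11190 kg P and M = 38297 + 11190 = 49484 kg P.

49500 kg P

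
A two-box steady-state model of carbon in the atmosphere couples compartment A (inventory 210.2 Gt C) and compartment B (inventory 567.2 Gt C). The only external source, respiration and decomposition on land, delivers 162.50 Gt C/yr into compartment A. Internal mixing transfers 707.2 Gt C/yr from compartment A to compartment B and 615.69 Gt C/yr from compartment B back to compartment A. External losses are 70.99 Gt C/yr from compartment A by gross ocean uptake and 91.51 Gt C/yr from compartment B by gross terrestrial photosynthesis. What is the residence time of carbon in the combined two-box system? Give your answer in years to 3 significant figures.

For the system as a whole, the A↔B exchange is internal and contributes nothing to the throughput; only the external sinks remove mass.
M_total = 210.2 + 567.2 = 777.40 Gt C.
ΣF_external_out = 70.99 + 91.51 = 162.50 Gt C/yr.
τ = M_total / ΣF_ext = 777.40 / 162.50 = 4.784 yr.

4.78 yr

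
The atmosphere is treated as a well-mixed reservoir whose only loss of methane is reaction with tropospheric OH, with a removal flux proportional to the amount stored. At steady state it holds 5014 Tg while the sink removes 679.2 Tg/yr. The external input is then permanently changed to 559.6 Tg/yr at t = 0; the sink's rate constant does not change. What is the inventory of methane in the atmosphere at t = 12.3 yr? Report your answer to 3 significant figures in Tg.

Residence time τ = M₀/F₀ = 7.382 yr. The eventual steady state is M_∞ = M₀·(F₁/F₀) = 5014 × 559.6/679.2 = 4131.1 Tg.
The anomaly ΔM(t) = M(t) − M_∞ decays as ΔM₀·e^(−t/τ) with ΔM₀ = 5014 − 4131.1 = 882.9 Tg.
At t = 12.3 yr, e^(−t/τ) = e^(−1.666) = 0.1890, so ΔM = 166.8 Tg and M = 4131.1 + 166.8 = 4297.9 Tg.

4300 Tg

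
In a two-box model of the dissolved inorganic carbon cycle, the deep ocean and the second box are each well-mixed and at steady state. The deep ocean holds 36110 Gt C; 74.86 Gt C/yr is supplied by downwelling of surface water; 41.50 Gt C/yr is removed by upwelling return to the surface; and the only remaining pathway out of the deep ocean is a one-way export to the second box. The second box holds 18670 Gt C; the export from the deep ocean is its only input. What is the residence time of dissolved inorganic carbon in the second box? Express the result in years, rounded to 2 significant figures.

560 yr

Balance the deep ocean: ΣF_in = 74.860 Gt C/yr.
Export to the second box = ΣF_in − (41.50) = 33.360 Gt C/yr.
At steady state the output of the second box equals its input, 33.360 Gt C/yr.
τ = M / F = 18670 / 33.360 = 559.7 yr.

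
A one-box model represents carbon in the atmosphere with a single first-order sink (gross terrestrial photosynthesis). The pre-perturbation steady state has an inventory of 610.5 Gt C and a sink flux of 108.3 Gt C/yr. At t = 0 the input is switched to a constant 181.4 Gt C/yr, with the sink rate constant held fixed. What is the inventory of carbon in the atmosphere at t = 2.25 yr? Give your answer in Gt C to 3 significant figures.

746 Gt C

The sink rate constant is k = F₀/M₀ = 108.3/610.5 = 0.1774 yr⁻¹.
Solving dM/dt = F₁ − kM with M(0) = M₀ gives M(t) = F₁/k + (M₀ − F₁/k)·e^(−kt).
F₁/k = 181.4/0.1774 = 1022.6 Gt C; kt = 0.1774 × 2.25 = 0.3991, e^(−kt) = 0.6709.
M(2.25) = 1022.6 + (610.5 − 1022.6) × 0.6709 = 1022.6 − 276.5 = 746.11 Gt C.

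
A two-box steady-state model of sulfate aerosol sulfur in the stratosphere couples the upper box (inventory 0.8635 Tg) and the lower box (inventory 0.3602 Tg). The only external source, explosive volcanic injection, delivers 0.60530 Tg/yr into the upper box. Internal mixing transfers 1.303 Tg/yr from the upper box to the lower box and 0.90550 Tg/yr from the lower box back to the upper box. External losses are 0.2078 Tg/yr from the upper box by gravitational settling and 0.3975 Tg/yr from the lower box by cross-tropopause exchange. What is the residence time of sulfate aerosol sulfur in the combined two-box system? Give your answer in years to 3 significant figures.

Treat the two boxes together as one reservoir: the mixing fluxes between them are internal recycling, so τ = ΣM / Σ(external losses).
M_total = 0.8635 + 0.3602 = 1.2237 Tg.
ΣF_external_out = 0.2078 + 0.3975 = 0.60530 Tg/yr.
τ = M_total / ΣF_ext = 1.2237 / 0.60530 = 2.022 yr.

2.02 yr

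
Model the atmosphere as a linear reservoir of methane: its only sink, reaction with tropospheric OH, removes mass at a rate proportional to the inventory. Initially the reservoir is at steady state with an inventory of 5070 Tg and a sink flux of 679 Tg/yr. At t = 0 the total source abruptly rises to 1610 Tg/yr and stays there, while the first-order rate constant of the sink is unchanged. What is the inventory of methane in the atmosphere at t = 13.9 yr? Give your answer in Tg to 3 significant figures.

τ = M₀/F₀ = 5070/679 = 7.467 yr; rate constant k = 1/τ.
New steady state M_∞ = F₁/k = F₁·τ = 1610 × 7.467 = 12022 Tg.
M(t) = M_∞ + (M₀ − M_∞)·e^(−t/τ); t/τ = 13.9/7.467 = 1.862, so e^(−t/τ) = 0.1554.
M(t) = 12022 − 6952 × 0.1554 = 10941 Tg.

10900 Tg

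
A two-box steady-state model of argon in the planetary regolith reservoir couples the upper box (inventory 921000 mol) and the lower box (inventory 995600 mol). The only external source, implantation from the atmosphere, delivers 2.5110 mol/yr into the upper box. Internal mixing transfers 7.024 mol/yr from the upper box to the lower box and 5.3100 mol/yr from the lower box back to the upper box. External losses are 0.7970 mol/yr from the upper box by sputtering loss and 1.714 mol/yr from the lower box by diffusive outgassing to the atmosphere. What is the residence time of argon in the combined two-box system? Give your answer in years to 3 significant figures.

Residence time in the combined system uses the total inventory and the total *external* removal — internal exchanges between the two boxes cancel.
M_total = 921000 + 995600 = 1.9166×10^6 mol.
ΣF_external_out = 0.7970 + 1.714 = 2.5110 mol/yr.
τ = M_total / ΣF_ext = 1.9166×10^6 / 2.5110 = 763300 yr.

763000 yr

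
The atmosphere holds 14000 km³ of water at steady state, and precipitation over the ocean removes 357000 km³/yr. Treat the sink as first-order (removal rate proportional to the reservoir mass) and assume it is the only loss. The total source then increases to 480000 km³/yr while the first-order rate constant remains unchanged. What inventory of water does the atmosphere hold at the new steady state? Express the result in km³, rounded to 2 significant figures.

19000 km³

Rate constant k = F/M = 357000 / 14000 = 25.50 yr⁻¹.
At the new steady state, source = k·M_new ⇒ M_new = 480000 / 25.50 = 18820 km³.
(Equivalently M_new = M × F_new/F_old = 14000 × 480000/357000.)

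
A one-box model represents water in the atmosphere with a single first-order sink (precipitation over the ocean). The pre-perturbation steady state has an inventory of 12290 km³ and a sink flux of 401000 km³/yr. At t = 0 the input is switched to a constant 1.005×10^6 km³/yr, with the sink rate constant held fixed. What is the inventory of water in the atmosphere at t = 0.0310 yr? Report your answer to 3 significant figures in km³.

24100 km³

The sink rate constant is k = F₀/M₀ = 401000/12290 = 32.63 yr⁻¹.
Solving dM/dt = F₁ − kM with M(0) = M₀ gives M(t) = F₁/k + (M₀ − F₁/k)·e^(−kt).
F₁/k = 1.005×10^6/32.63 = 30802 km³; kt = 32.63 × 0.0310 = 1.011, e^(−kt) = 0.3637.
M(0.0310) = 30802 + (12290 − 30802) × 0.3637 = 30802 − 6732 = 24069 km³.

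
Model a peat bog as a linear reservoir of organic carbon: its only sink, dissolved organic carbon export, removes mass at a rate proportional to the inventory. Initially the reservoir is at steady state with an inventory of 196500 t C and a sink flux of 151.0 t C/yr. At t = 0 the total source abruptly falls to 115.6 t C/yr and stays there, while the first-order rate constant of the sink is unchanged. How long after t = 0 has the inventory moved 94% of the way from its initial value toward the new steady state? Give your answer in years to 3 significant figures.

τ = M₀/F₀ = 196500/151.0 = 1301 yr.
The remaining gap fraction is e^(−t/τ); 94% covered ⇒ e^(−t/τ) = 0.0600.
t = −τ ln(0.0600) = 1301 × 2.813 = 3661 yr.

3660 yr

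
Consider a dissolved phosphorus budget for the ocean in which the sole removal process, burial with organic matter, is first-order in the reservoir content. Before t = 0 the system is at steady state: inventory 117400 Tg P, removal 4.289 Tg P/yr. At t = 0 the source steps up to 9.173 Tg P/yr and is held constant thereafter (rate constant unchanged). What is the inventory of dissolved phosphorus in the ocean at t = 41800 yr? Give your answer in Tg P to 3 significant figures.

222000 Tg P

τ = M₀/F₀ = 117400/4.289 = 27370 yr; rate constant k = 1/τ.
New steady state M_∞ = F₁/k = F₁·τ = 9.173 × 27370 = 251090 Tg P.
M(t) = M_∞ + (M₀ − M_∞)·e^(−t/τ); t/τ = 41800/27370 = 1.527, so e^(−t/τ) = 0.2172.
M(t) = 251090 − 133700 × 0.2172 = 222050 Tg P.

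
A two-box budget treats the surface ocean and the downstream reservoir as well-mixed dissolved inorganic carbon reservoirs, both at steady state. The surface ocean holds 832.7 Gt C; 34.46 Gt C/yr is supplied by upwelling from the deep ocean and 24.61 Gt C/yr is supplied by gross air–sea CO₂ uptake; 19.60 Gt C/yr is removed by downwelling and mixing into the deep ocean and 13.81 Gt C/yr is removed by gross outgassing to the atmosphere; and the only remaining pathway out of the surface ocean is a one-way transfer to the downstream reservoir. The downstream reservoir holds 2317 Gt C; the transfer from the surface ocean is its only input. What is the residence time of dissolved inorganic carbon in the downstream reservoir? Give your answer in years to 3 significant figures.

Balance the surface ocean: ΣF_in = 34.46 + 24.61 = 59.070 Gt C/yr.
Transfer to the downstream reservoir = ΣF_in − (19.60 + 13.81) = 25.660 Gt C/yr.
At steady state the output of the downstream reservoir equals its input, 25.660 Gt C/yr.
τ = M / F = 2317 / 25.660 = 90.30 yr.

90.3 yr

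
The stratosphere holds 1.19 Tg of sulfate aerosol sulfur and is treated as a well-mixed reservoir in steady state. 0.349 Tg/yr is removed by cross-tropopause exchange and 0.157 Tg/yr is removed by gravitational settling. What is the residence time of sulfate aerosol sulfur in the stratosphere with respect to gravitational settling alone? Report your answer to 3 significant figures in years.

7.58 yr

Residence time with respect to a single sink: τ = M / F_sink.
τ = 1.19 / 0.157 = 7.580 yr.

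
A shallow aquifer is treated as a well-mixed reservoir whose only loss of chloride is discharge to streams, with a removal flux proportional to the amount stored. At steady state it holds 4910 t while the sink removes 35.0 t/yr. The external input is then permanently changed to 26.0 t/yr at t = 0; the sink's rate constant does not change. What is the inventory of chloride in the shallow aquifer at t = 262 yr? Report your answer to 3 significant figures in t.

Residence time τ = M₀/F₀ = 140.3 yr. The eventual steady state is M_∞ = M₀·(F₁/F₀) = 4910 × 26.0/35.0 = 3647.4 t.
The anomaly ΔM(t) = M(t) − M_∞ decays as ΔM₀·e^(−t/τ) with ΔM₀ = 4910 − 3647.4 = 1263 t.
At t = 262 yr, e^(−t/τ) = e^(−1.868) = 0.1545, so ΔM = 195.1 t and M = 3647.4 + 195.1 = 3842.5 t.

3840 t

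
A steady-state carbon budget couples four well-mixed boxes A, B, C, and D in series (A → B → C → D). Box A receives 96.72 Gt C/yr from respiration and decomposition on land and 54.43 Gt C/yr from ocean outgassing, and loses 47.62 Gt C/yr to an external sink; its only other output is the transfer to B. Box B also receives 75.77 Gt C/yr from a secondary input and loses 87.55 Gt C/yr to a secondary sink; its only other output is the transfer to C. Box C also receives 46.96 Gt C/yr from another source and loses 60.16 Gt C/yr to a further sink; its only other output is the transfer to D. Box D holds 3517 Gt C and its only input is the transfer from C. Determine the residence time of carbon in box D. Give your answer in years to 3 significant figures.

Box A: F(A→B) = (96.72 + 54.43) − 47.62 = 103.53 Gt C/yr.
Box B: F(B→C) = (103.53 + 75.77) − 87.55 = 91.750 Gt C/yr.
Box C: F(C→D) = (91.750 + 46.96) − 60.16 = 78.550 Gt C/yr.
Box D throughput = its input = 78.550 Gt C/yr; τ = 3517 / 78.550 = 44.77 yr.

44.8 yr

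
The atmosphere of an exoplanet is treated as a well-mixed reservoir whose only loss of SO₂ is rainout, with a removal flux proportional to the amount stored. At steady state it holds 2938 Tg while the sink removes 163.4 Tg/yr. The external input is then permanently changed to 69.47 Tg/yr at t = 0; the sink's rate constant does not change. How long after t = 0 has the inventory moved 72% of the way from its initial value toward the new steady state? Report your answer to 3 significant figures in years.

22.9 yr

τ = M₀/F₀ = 2938/163.4 = 17.98 yr.
The remaining gap fraction is e^(−t/τ); 72% covered ⇒ e^(−t/τ) = 0.280.
t = −τ ln(0.280) = 17.98 × 1.273 = 22.89 yr.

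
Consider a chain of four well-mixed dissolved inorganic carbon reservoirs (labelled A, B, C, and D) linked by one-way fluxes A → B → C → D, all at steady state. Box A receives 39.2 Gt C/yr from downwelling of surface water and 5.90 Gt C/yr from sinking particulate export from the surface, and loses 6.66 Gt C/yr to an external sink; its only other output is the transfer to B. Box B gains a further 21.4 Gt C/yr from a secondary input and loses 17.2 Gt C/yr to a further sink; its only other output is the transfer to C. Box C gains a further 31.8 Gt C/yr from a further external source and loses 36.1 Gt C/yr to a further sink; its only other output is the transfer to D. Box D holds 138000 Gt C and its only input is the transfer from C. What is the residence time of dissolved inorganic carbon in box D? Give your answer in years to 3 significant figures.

3600 yr

Box A: F(A→B) = (39.2 + 5.90) − 6.66 = 38.440 Gt C/yr.
Box B: F(B→C) = (38.440 + 21.4) − 17.2 = 42.640 Gt C/yr.
Box C: F(C→D) = (42.640 + 31.8) − 36.1 = 38.340 Gt C/yr.
Box D throughput = its input = 38.340 Gt C/yr; τ = 138000 / 38.340 = 3599 yr.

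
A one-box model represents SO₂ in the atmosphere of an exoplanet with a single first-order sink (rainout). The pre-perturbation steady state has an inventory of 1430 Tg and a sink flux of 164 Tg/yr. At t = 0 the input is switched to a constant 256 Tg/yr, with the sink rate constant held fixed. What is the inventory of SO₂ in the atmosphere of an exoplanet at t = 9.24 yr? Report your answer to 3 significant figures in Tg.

1950 Tg

Residence time τ = M₀/F₀ = 8.720 yr. The eventual steady state is M_∞ = M₀·(F₁/F₀) = 1430 × 256/164 = 2232.2 Tg.
The anomaly ΔM(t) = M(t) − M_∞ decays as ΔM₀·e^(−t/τ) with ΔM₀ = 1430 − 2232.2 = −802.2 Tg.
At t = 9.24 yr, e^(−t/τ) = e^(−1.060) = 0.3466, so ΔM = −278.0 Tg and M = 2232.2 − 278.0 = 1954.2 Tg.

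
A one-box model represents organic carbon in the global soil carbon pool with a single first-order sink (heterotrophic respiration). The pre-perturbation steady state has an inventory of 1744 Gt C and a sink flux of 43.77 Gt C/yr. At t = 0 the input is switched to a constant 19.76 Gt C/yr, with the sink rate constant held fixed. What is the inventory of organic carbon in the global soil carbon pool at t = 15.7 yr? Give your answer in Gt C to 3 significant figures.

1430 Gt C

Residence time τ = M₀/F₀ = 39.84 yr. The eventual steady state is M_∞ = M₀·(F₁/F₀) = 1744 × 19.76/43.77 = 787.33 Gt C.
The anomaly ΔM(t) = M(t) − M_∞ decays as ΔM₀·e^(−t/τ) with ΔM₀ = 1744 − 787.33 = 956.7 Gt C.
At t = 15.7 yr, e^(−t/τ) = e^(−0.3940) = 0.6743, so ΔM = 645.1 Gt C and M = 787.33 + 645.1 = 1432.4 Gt C.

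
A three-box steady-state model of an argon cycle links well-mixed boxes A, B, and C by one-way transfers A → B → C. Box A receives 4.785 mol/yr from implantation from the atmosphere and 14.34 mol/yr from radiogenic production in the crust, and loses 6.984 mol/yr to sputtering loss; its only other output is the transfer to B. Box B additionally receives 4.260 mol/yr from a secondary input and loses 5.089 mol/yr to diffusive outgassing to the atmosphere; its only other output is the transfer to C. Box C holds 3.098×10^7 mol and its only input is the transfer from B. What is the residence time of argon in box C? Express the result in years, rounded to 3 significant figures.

Box A: F(A→B) = (4.785 + 14.34) − 6.984 = 12.141 mol/yr.
Box B: F(B→C) = (12.141 + 4.260) − 5.089 = 11.312 mol/yr.
Box C throughput = its input = 11.312 mol/yr; τ = 3.098×10^7 / 11.312 = 2.739×10^6 yr.

2.74×10^6 yr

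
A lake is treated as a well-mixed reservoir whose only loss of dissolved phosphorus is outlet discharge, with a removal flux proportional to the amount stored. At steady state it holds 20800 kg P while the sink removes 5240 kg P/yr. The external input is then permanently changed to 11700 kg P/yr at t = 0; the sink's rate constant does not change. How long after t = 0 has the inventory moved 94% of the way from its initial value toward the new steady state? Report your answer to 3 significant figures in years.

τ = M₀/F₀ = 20800/5240 = 3.969 yr.
The remaining gap fraction is e^(−t/τ); 94% covered ⇒ e^(−t/τ) = 0.0600.
t = −τ ln(0.0600) = 3.969 × 2.813 = 11.17 yr.

11.2 yr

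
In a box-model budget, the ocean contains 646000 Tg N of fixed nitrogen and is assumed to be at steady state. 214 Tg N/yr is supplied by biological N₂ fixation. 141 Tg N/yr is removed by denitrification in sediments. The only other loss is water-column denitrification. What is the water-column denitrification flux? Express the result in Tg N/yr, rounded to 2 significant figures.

73 Tg N/yr

At steady state ΣF_in = ΣF_out.
ΣF_in = 214.00 Tg N/yr.
Water-column denitrification flux = ΣF_in − (141) = 214.00 − 141.0 = 73.00 Tg N/yr.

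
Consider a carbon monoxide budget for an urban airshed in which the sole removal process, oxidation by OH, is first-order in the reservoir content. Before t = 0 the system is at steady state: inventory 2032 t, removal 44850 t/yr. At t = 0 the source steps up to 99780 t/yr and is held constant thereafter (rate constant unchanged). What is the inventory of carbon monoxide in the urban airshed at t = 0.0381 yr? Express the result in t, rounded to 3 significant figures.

The sink rate constant is k = F₀/M₀ = 44850/2032 = 22.07 yr⁻¹.
Solving dM/dt = F₁ − kM with M(0) = M₀ gives M(t) = F₁/k + (M₀ − F₁/k)·e^(−kt).
F₁/k = 99780/22.07 = 4520.7 t; kt = 22.07 × 0.0381 = 0.8409, e^(−kt) = 0.4313.
M(0.0381) = 4520.7 + (2032 − 4520.7) × 0.4313 = 4520.7 − 1073 = 3447.3 t.

3450 t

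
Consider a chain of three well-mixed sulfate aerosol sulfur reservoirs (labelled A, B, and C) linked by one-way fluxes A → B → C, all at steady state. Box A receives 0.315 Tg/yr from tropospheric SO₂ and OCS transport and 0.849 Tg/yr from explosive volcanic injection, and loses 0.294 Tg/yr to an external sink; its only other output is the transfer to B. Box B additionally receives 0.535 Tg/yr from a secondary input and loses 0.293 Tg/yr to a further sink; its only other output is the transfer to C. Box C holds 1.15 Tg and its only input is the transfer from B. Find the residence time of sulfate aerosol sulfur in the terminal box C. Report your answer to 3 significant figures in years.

1.03 yr

Box A: F(A→B) = (0.315 + 0.849) − 0.294 = 0.87000 Tg/yr.
Box B: F(B→C) = (0.87000 + 0.535) − 0.293 = 1.1120 Tg/yr.
Box C throughput = its input = 1.1120 Tg/yr; τ = 1.15 / 1.1120 = 1.034 yr.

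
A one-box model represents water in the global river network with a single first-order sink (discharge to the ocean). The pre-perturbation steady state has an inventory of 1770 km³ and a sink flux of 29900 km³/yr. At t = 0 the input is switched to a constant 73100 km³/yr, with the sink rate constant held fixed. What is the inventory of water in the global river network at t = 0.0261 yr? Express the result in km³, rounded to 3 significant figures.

2680 km³

Residence time τ = M₀/F₀ = 0.05920 yr. The eventual steady state is M_∞ = M₀·(F₁/F₀) = 1770 × 73100/29900 = 4327.3 km³.
The anomaly ΔM(t) = M(t) − M_∞ decays as ΔM₀·e^(−t/τ) with ΔM₀ = 1770 − 4327.3 = −2557 km³.
At t = 0.0261 yr, e^(−t/τ) = e^(−0.4409) = 0.6435, so ΔM = −1646 km³ and M = 4327.3 − 1646 = 2681.8 km³.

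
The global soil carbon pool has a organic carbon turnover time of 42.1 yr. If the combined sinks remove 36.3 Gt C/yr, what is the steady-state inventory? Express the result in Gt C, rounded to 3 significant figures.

1530 Gt C

τ = M/F ⇒ M = τ × F = 42.1 × 36.3 = 1528 Gt C.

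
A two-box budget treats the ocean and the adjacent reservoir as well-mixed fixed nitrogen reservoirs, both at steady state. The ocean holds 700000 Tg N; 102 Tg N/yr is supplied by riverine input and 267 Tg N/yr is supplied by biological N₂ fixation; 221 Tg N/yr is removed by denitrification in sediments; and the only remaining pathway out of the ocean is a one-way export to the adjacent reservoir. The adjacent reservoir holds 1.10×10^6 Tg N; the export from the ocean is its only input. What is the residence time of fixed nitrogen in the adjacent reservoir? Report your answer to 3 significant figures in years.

7430 yr

Balance the ocean: ΣF_in = 102 + 267 = 369.00 Tg N/yr.
Export to the adjacent reservoir = ΣF_in − (221) = 148.00 Tg N/yr.
At steady state the output of the adjacent reservoir equals its input, 148.00 Tg N/yr.
τ = M / F = 1.10×10^6 / 148.00 = 7432 yr.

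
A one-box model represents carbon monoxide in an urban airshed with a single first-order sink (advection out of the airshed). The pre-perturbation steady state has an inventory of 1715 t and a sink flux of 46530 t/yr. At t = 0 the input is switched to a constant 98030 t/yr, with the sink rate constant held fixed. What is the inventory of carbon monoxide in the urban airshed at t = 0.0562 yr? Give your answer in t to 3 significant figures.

Residence time τ = M₀/F₀ = 0.03686 yr. The eventual steady state is M_∞ = M₀·(F₁/F₀) = 1715 × 98030/46530 = 3613.2 t.
The anomaly ΔM(t) = M(t) − M_∞ decays as ΔM₀·e^(−t/τ) with ΔM₀ = 1715 − 3613.2 = −1898 t.
At t = 0.0562 yr, e^(−t/τ) = e^(−1.525) = 0.2177, so ΔM = −413.2 t and M = 3613.2 − 413.2 = 3200.0 t.

3200 t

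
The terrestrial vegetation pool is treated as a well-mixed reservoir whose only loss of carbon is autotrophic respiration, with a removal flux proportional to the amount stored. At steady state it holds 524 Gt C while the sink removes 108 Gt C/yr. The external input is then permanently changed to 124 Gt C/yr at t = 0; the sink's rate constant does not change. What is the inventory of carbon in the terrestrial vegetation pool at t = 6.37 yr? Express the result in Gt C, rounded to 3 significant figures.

The sink rate constant is k = F₀/M₀ = 108/524 = 0.2061 yr⁻¹.
Solving dM/dt = F₁ − kM with M(0) = M₀ gives M(t) = F₁/k + (M₀ − F₁/k)·e^(−kt).
F₁/k = 124/0.2061 = 601.63 Gt C; kt = 0.2061 × 6.37 = 1.313, e^(−kt) = 0.2690.
M(6.37) = 601.63 + (524 − 601.63) × 0.2690 = 601.63 − 20.89 = 580.74 Gt C.

581 Gt C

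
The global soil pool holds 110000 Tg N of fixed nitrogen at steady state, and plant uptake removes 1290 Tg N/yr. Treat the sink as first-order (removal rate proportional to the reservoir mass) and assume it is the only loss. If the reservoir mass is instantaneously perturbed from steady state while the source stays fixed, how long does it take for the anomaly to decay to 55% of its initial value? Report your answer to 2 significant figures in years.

51 yr

For a linear reservoir the anomaly decays as exp(−t/τ) with τ = M/F = 110000/1290 = 85.27 yr.
exp(−t/τ) = 0.55 ⇒ t = −τ ln(0.55) = 85.27 × 0.5978 = 50.98 yr.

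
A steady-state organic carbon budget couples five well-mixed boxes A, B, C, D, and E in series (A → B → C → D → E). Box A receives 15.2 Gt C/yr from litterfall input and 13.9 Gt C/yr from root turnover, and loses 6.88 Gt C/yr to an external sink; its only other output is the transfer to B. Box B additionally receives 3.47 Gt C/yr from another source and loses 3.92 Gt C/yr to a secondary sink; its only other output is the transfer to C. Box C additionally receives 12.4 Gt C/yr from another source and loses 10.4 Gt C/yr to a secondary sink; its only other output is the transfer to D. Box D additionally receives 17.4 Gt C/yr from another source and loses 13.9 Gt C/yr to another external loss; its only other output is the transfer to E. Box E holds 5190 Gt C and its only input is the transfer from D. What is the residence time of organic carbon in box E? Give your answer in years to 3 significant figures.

190 yr

Box A: F(A→B) = (15.2 + 13.9) − 6.88 = 22.220 Gt C/yr.
Box B: F(B→C) = (22.220 + 3.47) − 3.92 = 21.770 Gt C/yr.
Box C: F(C→D) = (21.770 + 12.4) − 10.4 = 23.770 Gt C/yr.
Box D: F(D→E) = (23.770 + 17.4) − 13.9 = 27.270 Gt C/yr.
Box E throughput = its input = 27.270 Gt C/yr; τ = 5190 / 27.270 = 190.3 yr.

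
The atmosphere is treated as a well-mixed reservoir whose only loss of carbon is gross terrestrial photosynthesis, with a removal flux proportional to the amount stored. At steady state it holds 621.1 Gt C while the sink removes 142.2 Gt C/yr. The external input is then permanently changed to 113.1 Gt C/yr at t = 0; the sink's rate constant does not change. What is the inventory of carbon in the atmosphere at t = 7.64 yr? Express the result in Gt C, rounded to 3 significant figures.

τ = M₀/F₀ = 621.1/142.2 = 4.368 yr; rate constant k = 1/τ.
New steady state M_∞ = F₁/k = F₁·τ = 113.1 × 4.368 = 494.00 Gt C.
M(t) = M_∞ + (M₀ − M_∞)·e^(−t/τ); t/τ = 7.64/4.368 = 1.749, so e^(−t/τ) = 0.1739.
M(t) = 494.00 + 127.1 × 0.1739 = 516.10 Gt C.

516 Gt C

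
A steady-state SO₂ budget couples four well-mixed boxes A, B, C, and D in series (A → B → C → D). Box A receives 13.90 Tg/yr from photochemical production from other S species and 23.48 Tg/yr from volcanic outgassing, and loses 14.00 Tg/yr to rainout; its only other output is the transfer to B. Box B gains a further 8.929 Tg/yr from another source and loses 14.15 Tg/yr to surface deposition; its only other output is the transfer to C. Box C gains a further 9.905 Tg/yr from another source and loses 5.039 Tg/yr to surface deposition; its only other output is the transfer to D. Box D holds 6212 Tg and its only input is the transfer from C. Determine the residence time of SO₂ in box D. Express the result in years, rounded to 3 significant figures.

270 yr

Box A: F(A→B) = (13.90 + 23.48) − 14.00 = 23.380 Tg/yr.
Box B: F(B→C) = (23.380 + 8.929) − 14.15 = 18.159 Tg/yr.
Box C: F(C→D) = (18.159 + 9.905) − 5.039 = 23.025 Tg/yr.
Box D throughput = its input = 23.025 Tg/yr; τ = 6212 / 23.025 = 269.8 yr.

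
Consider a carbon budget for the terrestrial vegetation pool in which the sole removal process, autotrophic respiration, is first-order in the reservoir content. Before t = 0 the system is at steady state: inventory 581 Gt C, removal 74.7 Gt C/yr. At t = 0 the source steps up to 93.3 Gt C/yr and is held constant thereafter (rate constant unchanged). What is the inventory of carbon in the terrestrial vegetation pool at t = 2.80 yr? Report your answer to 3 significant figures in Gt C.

The sink rate constant is k = F₀/M₀ = 74.7/581 = 0.1286 yr⁻¹.
Solving dM/dt = F₁ − kM with M(0) = M₀ gives M(t) = F₁/k + (M₀ − F₁/k)·e^(−kt).
F₁/k = 93.3/0.1286 = 725.67 Gt C; kt = 0.1286 × 2.80 = 0.3600, e^(−kt) = 0.6977.
M(2.80) = 725.67 + (581 − 725.67) × 0.6977 = 725.67 − 100.9 = 624.74 Gt C.

625 Gt C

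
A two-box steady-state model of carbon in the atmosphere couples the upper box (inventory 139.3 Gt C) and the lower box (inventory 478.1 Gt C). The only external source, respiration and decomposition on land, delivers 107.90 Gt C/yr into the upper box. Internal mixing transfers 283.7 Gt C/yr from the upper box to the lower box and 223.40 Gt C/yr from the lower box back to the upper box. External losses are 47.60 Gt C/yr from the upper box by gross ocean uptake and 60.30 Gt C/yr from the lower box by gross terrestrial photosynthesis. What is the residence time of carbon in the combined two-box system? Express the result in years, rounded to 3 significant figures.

5.72 yr

Treat the two boxes together as one reservoir: the mixing fluxes between them are internal recycling, so τ = ΣM / Σ(external losses).
M_total = 139.3 + 478.1 = 617.40 Gt C.
ΣF_external_out = 47.60 + 60.30 = 107.90 Gt C/yr.
τ = M_total / ΣF_ext = 617.40 / 107.90 = 5.722 yr.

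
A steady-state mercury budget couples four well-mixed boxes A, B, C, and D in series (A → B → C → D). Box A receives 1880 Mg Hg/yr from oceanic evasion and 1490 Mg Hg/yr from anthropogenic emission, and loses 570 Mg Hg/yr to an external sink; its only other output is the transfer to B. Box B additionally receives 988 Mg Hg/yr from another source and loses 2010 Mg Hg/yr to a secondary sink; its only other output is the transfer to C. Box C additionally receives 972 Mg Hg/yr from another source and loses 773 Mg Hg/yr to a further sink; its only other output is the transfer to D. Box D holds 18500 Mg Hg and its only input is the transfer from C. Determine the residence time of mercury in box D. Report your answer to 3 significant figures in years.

9.36 yr

Box A: F(A→B) = (1880 + 1490) − 570 = 2800.0 Mg Hg/yr.
Box B: F(B→C) = (2800.0 + 988) − 2010 = 1778.0 Mg Hg/yr.
Box C: F(C→D) = (1778.0 + 972) − 773 = 1977.0 Mg Hg/yr.
Box D throughput = its input = 1977.0 Mg Hg/yr; τ = 18500 / 1977.0 = 9.358 yr.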